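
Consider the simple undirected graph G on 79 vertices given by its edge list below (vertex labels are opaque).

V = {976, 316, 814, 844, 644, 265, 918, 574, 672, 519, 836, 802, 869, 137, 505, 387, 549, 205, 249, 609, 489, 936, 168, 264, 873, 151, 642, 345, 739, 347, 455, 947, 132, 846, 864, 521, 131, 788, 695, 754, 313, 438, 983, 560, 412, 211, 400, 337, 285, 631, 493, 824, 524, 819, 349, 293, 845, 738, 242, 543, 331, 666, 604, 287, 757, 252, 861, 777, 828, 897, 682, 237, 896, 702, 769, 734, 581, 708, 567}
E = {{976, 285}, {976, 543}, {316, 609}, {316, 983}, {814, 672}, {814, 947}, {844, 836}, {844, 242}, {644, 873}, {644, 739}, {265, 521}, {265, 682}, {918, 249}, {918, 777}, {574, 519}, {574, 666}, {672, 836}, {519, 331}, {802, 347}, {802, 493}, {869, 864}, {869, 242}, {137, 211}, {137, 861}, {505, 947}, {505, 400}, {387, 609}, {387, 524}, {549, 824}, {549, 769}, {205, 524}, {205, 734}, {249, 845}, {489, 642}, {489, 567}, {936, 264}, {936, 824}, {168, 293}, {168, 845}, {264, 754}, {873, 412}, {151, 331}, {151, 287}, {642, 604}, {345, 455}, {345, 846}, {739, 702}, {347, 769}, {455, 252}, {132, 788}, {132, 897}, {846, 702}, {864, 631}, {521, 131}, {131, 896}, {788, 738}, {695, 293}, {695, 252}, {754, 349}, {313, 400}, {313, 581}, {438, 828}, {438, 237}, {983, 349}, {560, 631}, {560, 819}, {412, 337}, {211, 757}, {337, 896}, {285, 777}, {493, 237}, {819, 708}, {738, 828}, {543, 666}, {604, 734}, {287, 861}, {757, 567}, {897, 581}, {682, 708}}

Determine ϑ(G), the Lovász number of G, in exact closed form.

79*cos(pi/79)/(cos(pi/79) + 1)

deg(400) = 2; N(400) = {505, 313}.
Vertex 757 has 2 neighbors: 211, 567.
N(293) = {168, 695}, |N(293)| = 2.
deg(489) = 2; N(489) = {642, 567}.
deg(v) = 2 for all v (|V|=79); this is C_{79}, the 79-cycle.
Distinct eigenvalues (to 3 d.p.): [2.0, 1.994, 1.975, 1.943, 1.9, 1.844, 1.777, 1.698, 1.609, 1.509, 1.4, 1.282, 1.156, 1.023, 0.883, 0.738, 0.588, 0.434, 0.277, 0.119, -0.04, -0.199, -0.356, -0.511, -0.663, -0.811, -0.954, -1.09, -1.22, -1.342, -1.456, -1.56, -1.655, -1.739, -1.812, -1.873, -1.923, -1.961, -1.986, -1.998].
λ_max=2, λ_min=-2*cos(pi/79); ϑ = −79·λ_min/(λ_max−λ_min) = 79*cos(pi/79)/(cos(pi/79) + 1).
Numerically 39.48437942.
Check 39 ≤ 79*cos(pi/79)/(cos(pi/79) + 1) ≤ 40: both strict.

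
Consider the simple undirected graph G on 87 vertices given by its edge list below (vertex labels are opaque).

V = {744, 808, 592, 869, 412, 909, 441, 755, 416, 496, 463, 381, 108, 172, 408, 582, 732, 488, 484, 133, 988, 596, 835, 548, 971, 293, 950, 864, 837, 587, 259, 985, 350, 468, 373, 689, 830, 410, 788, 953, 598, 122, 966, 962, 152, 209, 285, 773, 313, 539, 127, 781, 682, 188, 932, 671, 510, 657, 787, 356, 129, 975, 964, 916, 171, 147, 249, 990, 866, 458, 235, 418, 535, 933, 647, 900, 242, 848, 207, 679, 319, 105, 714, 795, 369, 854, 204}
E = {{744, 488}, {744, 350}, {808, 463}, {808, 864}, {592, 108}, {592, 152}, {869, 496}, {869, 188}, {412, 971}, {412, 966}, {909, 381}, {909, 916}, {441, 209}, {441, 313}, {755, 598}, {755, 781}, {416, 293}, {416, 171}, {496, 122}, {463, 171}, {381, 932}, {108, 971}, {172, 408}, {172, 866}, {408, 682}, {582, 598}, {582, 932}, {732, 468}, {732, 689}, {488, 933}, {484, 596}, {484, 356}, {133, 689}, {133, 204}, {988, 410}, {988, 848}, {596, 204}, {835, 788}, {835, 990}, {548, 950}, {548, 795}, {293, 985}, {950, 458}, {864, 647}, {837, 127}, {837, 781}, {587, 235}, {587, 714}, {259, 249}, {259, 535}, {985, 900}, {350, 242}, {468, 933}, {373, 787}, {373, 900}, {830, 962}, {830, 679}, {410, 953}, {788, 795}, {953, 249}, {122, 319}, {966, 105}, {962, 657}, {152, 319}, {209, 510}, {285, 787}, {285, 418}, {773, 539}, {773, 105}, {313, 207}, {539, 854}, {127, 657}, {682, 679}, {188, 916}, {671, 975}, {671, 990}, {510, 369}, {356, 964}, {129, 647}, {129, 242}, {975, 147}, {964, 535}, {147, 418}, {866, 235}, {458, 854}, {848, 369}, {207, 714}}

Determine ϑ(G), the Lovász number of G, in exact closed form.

87*cos(pi/87)/(cos(pi/87) + 1)

N(373) = {787, 900}, |N(373)| = 2.
Vertex 953 has 2 neighbors: 410, 249.
deg(932) = 2; N(932) = {381, 582}.
N(866) = {172, 235}, |N(866)| = 2.
G on 87 vertices is 2-regular; connected 2-regular on 87 ⇒ C_{87}.
A has 44 distinct eigenvalues ≈ [2.0, 1.99479, 1.97917, 1.95324, 1.91713, 1.87102, 1.81515, 1.74982, 1.67537, 1.59219, 1.5007, 1.40139, 1.29477, 1.18141, 1.06188, 0.93682, 0.80687, 0.67272, 0.53506, 0.39461, 0.2521, 0.10828, -0.03611, -0.18031, -0.32356, -0.46513, -0.60428, -0.74028, -0.87241, -1.0, -1.12237, -1.2389, -1.34896, -1.45199, -1.54745, -1.63484, -1.71371, -1.78365, -1.84429, -1.89531, -1.93645, -1.96749, -1.98828, -1.9987].
−87·(-2*cos(pi/87)) / ((2)−(-2*cos(pi/87))) = 87*cos(pi/87)/(cos(pi/87) + 1) = ϑ(G).
= 43.4858165… (decimal).
Sandwich: α(G)=43 ≤ ϑ(G)=87*cos(pi/87)/(cos(pi/87) + 1) ≤ χ(Ḡ)=44 (both strict).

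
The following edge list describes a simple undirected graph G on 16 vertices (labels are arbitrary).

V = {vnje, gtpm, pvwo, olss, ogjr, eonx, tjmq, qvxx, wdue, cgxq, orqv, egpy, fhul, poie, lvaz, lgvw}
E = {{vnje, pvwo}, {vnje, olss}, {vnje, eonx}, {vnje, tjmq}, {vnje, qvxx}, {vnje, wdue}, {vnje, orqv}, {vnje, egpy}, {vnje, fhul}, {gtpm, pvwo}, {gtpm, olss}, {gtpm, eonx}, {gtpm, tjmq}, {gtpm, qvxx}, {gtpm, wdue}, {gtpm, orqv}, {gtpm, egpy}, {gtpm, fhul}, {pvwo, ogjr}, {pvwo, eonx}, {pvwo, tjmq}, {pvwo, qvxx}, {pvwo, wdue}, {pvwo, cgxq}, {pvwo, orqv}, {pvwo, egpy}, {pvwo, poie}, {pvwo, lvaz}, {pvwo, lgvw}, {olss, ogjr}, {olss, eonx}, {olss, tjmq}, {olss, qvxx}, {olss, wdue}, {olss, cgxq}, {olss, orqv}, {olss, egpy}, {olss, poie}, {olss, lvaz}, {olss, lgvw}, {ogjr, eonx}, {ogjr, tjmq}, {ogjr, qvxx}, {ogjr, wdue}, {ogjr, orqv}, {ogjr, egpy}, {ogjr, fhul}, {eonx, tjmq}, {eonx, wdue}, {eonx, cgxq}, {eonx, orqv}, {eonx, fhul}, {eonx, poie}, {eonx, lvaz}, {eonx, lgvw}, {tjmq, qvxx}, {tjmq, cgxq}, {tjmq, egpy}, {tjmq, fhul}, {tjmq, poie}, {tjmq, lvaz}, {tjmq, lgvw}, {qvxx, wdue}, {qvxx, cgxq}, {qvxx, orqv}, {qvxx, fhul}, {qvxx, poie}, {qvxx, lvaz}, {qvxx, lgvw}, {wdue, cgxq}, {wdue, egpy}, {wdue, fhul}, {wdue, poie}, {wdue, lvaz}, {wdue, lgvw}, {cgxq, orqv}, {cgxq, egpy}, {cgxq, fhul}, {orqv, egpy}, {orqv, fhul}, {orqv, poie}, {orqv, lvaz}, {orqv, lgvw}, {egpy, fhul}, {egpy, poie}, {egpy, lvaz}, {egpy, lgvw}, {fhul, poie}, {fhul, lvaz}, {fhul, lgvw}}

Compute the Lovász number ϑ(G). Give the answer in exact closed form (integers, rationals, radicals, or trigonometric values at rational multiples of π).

7

Vertex wdue has 13 neighbors: vnje, gtpm, pvwo, olss, ogjr, eonx, qvxx, cgxq, egpy, fhul, poie, lvaz, lgvw.
Vertex olss has 13 neighbors: vnje, gtpm, ogjr, eonx, tjmq, qvxx, wdue, cgxq, orqv, egpy, poie, lvaz, lgvw.
N(cgxq) = {pvwo, olss, eonx, tjmq, qvxx, wdue, orqv, egpy, fhul}, |N(cgxq)| = 9.
Vertex lgvw has 9 neighbors: pvwo, olss, eonx, tjmq, qvxx, wdue, orqv, egpy, fhul.
Complete 4-partite, parts [7, 3, 3, 3]: perfect, ϑ = α = 7.
≈ 7.0000 (to 4 d.p.).
α=7, χ(Ḡ)=7; ϑ=7 lies between (collapsed).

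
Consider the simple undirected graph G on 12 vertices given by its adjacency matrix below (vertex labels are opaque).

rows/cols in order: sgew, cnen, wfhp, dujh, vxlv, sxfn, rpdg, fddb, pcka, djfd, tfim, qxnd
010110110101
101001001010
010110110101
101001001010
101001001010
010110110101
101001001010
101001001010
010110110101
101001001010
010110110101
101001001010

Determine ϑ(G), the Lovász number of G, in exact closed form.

Vertex wfhp has 7 neighbors: cnen, dujh, vxlv, rpdg, fddb, djfd, qxnd.
deg(vxlv) = 5; N(vxlv) = {sgew, wfhp, sxfn, pcka, tfim}.
Vertex qxnd has 5 neighbors: sgew, wfhp, sxfn, pcka, tfim.
N(djfd) = {sgew, wfhp, sxfn, pcka, tfim}, |N(djfd)| = 5.
G = K_{7,5}: α = 7 = χ(Ḡ), so ϑ = 7.
≈ 7.00000 (to 5 d.p.).
Lovász sandwich 7 ≤ 7 ≤ 7: collapsed.

7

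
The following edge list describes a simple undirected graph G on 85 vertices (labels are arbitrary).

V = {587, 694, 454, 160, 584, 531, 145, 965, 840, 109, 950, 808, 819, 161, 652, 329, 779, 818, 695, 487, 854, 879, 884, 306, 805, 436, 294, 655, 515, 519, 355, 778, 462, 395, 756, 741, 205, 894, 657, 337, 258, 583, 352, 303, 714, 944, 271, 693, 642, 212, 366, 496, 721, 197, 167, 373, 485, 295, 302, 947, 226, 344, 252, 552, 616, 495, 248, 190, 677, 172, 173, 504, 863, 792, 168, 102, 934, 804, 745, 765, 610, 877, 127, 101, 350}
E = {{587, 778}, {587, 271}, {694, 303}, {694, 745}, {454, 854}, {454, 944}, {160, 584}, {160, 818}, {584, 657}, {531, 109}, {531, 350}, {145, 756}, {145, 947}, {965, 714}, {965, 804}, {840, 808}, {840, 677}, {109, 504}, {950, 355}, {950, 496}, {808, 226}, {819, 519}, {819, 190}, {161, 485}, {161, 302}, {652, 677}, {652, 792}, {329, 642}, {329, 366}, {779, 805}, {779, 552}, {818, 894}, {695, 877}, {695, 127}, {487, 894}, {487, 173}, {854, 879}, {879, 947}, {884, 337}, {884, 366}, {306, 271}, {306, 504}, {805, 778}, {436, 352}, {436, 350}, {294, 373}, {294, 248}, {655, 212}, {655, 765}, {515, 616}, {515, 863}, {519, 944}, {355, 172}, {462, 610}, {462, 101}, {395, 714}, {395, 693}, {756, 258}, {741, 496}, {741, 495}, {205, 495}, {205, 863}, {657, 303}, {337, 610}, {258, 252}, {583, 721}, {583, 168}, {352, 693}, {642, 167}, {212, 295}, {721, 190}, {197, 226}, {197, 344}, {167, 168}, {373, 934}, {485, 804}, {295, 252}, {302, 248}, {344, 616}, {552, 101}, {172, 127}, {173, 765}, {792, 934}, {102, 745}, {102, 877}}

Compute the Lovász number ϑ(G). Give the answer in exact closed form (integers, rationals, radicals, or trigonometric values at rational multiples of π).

Vertex 947 has 2 neighbors: 145, 879.
N(190) = {819, 721}, |N(190)| = 2.
deg(303) = 2; N(303) = {694, 657}.
Vertex 109 has 2 neighbors: 531, 504.
Every vertex has degree 2 (N=85); a single 85-cycle (edge-transitive).
The 43 distinct eigenvalues: [2.0, 1.995, 1.978, 1.951, 1.913, 1.865, 1.806, 1.738, 1.66, 1.573, 1.478, 1.374, 1.263, 1.145, 1.021, 0.891, 0.757, 0.618, 0.476, 0.331, 0.185, 0.037, -0.111, -0.258, -0.404, -0.547, -0.688, -0.825, -0.957, -1.084, -1.205, -1.32, -1.427, -1.527, -1.618, -1.7, -1.774, -1.837, -1.89, -1.933, -1.966, -1.988, -1.999].
−85·(-2*cos(pi/85)) / ((2)−(-2*cos(pi/85))) = 85*cos(pi/85)/(cos(pi/85) + 1) = ϑ(G).
Numerically 42.485482571.
Sandwich: α(G)=42 ≤ ϑ(G)=85*cos(pi/85)/(cos(pi/85) + 1) ≤ χ(Ḡ)=43 (both strict).

85*cos(pi/85)/(cos(pi/85) + 1)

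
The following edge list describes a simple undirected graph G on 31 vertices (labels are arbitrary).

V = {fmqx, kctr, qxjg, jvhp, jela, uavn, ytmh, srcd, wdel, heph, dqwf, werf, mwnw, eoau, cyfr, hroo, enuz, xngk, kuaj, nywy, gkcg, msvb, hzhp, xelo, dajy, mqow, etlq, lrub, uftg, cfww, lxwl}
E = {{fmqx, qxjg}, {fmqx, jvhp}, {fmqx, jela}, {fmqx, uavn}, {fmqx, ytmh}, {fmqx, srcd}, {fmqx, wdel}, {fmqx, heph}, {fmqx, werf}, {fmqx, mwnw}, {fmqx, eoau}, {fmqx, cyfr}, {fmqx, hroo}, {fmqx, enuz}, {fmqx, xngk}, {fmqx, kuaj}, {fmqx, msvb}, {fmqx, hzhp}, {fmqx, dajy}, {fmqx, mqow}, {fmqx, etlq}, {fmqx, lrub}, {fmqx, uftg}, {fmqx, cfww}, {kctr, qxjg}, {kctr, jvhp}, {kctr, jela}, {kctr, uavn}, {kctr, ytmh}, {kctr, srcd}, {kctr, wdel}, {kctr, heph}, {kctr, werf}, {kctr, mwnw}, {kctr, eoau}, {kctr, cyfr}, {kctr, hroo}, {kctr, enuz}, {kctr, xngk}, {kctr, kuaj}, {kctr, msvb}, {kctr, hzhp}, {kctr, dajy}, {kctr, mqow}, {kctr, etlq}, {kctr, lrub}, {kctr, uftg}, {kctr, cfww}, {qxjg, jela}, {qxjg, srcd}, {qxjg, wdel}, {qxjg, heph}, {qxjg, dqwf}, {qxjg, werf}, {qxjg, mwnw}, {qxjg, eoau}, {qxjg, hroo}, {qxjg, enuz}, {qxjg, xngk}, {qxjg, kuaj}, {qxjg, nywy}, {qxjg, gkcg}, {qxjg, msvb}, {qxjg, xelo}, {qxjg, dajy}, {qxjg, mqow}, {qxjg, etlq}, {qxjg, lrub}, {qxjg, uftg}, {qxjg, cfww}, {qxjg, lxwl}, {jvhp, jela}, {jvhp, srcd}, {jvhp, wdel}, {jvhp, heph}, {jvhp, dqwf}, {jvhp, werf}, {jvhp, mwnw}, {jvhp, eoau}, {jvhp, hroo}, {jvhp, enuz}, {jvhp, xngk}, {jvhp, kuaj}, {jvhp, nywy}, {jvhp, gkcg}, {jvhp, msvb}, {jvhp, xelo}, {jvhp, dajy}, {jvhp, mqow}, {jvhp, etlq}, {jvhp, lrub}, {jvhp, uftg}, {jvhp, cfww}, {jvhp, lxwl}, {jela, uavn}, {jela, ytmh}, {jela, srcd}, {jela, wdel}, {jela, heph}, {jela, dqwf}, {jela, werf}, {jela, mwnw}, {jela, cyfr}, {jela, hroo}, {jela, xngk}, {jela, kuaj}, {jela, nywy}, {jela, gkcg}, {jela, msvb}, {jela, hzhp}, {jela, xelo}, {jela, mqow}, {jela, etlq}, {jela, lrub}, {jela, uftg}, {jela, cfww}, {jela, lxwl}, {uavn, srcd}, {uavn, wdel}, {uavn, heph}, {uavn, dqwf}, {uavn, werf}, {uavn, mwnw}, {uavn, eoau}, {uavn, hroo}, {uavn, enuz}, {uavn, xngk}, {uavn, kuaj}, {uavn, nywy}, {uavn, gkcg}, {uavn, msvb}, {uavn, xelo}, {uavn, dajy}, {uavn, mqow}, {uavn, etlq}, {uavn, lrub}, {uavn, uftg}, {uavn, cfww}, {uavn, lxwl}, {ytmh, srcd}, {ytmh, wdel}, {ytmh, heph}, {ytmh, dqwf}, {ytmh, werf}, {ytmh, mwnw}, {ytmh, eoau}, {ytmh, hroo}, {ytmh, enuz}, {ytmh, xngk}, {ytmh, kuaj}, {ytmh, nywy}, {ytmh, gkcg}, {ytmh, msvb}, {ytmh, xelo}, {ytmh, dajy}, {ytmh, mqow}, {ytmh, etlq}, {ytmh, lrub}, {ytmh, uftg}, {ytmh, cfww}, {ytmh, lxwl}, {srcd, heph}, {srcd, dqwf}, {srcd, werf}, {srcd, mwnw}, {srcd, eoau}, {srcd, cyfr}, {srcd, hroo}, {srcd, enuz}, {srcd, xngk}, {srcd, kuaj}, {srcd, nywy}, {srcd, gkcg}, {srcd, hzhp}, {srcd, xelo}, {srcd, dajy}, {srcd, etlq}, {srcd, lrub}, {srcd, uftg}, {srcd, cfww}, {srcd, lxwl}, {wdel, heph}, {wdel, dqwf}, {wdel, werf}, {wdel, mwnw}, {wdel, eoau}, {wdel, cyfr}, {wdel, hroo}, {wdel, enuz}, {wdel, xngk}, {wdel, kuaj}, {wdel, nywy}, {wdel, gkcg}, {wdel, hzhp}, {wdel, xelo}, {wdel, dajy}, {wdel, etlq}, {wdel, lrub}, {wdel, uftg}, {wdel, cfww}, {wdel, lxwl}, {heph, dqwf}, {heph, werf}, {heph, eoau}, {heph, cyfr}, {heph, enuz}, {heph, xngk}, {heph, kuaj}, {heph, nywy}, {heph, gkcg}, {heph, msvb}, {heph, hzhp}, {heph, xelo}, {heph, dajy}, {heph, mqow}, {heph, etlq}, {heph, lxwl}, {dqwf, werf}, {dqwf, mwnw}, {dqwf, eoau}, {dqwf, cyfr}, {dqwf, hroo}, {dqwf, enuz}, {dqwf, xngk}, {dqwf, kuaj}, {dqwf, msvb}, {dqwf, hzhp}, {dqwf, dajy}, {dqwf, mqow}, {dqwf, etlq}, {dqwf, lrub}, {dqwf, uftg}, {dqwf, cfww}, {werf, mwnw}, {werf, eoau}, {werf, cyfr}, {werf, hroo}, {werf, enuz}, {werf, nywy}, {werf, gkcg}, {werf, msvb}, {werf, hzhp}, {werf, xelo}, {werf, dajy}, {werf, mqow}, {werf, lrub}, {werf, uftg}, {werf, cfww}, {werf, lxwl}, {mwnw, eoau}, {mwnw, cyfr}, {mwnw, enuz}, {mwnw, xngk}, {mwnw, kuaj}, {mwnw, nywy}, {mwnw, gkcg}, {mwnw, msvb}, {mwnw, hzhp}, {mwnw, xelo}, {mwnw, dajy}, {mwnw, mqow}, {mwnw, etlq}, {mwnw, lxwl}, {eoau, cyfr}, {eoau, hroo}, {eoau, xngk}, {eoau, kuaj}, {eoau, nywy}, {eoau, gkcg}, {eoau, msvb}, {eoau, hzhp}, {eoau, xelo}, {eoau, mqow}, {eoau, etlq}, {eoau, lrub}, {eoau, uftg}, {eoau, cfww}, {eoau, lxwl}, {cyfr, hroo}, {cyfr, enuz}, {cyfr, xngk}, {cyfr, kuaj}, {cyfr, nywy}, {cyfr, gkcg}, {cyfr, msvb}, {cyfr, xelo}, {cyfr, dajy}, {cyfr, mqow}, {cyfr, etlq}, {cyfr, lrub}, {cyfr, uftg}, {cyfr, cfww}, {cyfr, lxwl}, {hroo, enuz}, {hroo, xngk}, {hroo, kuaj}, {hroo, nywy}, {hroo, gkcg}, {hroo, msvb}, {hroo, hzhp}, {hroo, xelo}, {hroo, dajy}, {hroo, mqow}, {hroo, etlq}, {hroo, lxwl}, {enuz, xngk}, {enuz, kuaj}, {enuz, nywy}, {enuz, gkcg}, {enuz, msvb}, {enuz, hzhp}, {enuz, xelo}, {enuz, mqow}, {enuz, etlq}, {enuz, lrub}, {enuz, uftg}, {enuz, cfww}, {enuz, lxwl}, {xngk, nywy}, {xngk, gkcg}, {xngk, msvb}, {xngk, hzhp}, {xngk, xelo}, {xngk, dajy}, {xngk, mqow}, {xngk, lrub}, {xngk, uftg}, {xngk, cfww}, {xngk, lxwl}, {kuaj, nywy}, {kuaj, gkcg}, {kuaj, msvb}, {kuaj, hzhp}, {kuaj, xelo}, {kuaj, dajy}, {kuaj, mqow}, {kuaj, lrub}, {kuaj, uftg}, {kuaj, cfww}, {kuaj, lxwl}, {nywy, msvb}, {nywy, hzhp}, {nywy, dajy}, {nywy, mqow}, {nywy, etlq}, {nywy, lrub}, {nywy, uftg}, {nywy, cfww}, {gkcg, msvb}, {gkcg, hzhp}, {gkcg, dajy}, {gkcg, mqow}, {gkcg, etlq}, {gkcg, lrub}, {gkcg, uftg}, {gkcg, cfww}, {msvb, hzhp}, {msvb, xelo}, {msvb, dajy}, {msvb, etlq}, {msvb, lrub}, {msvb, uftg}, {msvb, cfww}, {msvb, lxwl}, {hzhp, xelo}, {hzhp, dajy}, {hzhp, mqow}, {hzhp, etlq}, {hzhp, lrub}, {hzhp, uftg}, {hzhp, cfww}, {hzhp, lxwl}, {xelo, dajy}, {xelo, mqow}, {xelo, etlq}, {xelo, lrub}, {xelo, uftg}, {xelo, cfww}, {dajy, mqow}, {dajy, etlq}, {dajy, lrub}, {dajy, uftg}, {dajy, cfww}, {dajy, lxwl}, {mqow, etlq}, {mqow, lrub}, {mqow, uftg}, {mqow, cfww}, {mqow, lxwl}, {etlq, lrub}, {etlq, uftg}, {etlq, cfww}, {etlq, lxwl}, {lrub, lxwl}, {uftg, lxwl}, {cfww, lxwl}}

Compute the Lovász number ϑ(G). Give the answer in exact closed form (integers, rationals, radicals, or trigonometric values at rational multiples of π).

7

deg(srcd) = 27; N(srcd) = {fmqx, kctr, qxjg, jvhp, jela, uavn, ytmh, heph, dqwf, werf, mwnw, eoau, cyfr, hroo, enuz, xngk, kuaj, nywy, gkcg, hzhp, xelo, dajy, etlq, lrub, uftg, cfww, lxwl}.
N(wdel) = {fmqx, kctr, qxjg, jvhp, jela, uavn, ytmh, heph, dqwf, werf, mwnw, eoau, cyfr, hroo, enuz, xngk, kuaj, nywy, gkcg, hzhp, xelo, dajy, etlq, lrub, uftg, cfww, lxwl}, |N(wdel)| = 27.
Vertex mqow has 27 neighbors: fmqx, kctr, qxjg, jvhp, jela, uavn, ytmh, heph, dqwf, werf, mwnw, eoau, cyfr, hroo, enuz, xngk, kuaj, nywy, gkcg, hzhp, xelo, dajy, etlq, lrub, uftg, cfww, lxwl.
N(enuz) = {fmqx, kctr, qxjg, jvhp, uavn, ytmh, srcd, wdel, heph, dqwf, werf, mwnw, cyfr, hroo, xngk, kuaj, nywy, gkcg, msvb, hzhp, xelo, mqow, etlq, lrub, uftg, cfww, lxwl}, |N(enuz)| = 27.
6 parts of sizes [7, 6, 6, 4, 4, 4]; α(G) = 7 = ϑ (perfect).
ϑ(G) ≈ 7.0000.
Lovász sandwich 7 ≤ 7 ≤ 7: collapsed.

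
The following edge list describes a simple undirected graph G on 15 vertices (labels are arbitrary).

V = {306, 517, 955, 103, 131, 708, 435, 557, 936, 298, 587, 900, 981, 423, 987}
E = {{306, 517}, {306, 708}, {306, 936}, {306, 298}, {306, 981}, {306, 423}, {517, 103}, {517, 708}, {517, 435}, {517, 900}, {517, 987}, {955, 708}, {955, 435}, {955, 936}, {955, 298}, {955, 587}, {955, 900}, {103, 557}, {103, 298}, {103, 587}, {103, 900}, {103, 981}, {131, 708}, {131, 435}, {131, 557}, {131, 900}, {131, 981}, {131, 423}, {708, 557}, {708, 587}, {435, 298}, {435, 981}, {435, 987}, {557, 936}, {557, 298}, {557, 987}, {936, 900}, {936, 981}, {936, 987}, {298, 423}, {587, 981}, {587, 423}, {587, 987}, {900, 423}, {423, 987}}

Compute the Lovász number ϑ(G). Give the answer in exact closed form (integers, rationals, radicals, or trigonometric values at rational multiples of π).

Vertex 435 has 6 neighbors: 517, 955, 131, 298, 981, 987.
deg(708) = 6; N(708) = {306, 517, 955, 131, 557, 587}.
deg(306) = 6; N(306) = {517, 708, 936, 298, 981, 423}.
Vertex 423 has 6 neighbors: 306, 131, 298, 587, 900, 987.
6-regular, N=15; Kneser-type, 2-subsets of [6].
The 3 distinct eigenvalues: [6.0, 1.0, -3.0].
Lovász: ϑ = −15(-3)/(6+-1*(-3)) = 5.
ϑ(G) ≈ 5.00000.

5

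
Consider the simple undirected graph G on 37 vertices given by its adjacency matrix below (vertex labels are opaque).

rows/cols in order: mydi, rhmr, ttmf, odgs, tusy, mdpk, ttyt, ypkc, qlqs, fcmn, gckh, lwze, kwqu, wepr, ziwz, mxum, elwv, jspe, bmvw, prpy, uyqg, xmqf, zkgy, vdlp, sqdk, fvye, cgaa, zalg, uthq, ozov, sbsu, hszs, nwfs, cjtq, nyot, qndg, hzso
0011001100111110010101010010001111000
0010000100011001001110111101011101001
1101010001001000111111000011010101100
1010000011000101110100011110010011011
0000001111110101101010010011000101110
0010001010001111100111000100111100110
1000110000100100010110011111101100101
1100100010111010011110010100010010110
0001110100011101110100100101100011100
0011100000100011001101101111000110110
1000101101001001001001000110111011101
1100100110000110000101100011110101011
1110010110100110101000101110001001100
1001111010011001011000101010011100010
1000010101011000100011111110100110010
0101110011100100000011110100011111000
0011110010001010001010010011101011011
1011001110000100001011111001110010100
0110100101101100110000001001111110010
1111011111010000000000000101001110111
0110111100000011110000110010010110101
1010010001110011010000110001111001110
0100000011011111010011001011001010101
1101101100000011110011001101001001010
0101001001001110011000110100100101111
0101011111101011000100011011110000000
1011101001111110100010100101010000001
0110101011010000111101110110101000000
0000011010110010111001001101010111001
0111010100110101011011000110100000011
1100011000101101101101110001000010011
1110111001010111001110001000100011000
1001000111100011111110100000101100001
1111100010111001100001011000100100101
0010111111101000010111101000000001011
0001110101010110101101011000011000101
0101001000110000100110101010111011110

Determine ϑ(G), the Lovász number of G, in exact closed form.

N(hszs) = {mydi, rhmr, ttmf, tusy, mdpk, ttyt, fcmn, lwze, wepr, ziwz, mxum, bmvw, prpy, uyqg, sqdk, uthq, nwfs, cjtq}, |N(hszs)| = 18.
deg(ypkc) = 18; N(ypkc) = {mydi, rhmr, tusy, qlqs, gckh, lwze, kwqu, ziwz, jspe, bmvw, prpy, uyqg, vdlp, fvye, ozov, nwfs, nyot, qndg}.
Vertex bmvw has 18 neighbors: rhmr, ttmf, tusy, ypkc, fcmn, gckh, kwqu, wepr, elwv, jspe, sqdk, zalg, uthq, ozov, sbsu, hszs, nwfs, qndg.
N(fcmn) = {ttmf, odgs, tusy, gckh, ziwz, mxum, bmvw, prpy, xmqf, zkgy, sqdk, fvye, cgaa, zalg, hszs, nwfs, nyot, qndg}, |N(fcmn)| = 18.
deg(v) = 18 for all v (|V|=37); Paley(37): SR with (k,λ,μ)=(18,8,9).
Distinct eigenvalues (to 6 d.p.): [18.0, 2.541381, -3.541381].
With N=37: ϑ(G) = 37·(-(-sqrt(37)/2 - 1/2))/(18−(-sqrt(37)/2 - 1/2)) = sqrt(37).
= 6.082762530… (decimal).

sqrt(37)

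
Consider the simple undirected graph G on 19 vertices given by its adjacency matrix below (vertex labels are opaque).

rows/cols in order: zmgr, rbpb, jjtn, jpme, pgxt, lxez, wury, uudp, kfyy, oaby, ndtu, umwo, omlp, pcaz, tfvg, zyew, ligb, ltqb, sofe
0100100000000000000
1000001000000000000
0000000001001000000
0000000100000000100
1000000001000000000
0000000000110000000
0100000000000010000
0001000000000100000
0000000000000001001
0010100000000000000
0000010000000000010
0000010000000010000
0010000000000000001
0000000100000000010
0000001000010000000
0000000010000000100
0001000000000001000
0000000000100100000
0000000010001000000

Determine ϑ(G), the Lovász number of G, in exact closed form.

19*cos(pi/19)/(cos(pi/19) + 1)

Vertex pgxt has 2 neighbors: zmgr, oaby.
deg(wury) = 2; N(wury) = {rbpb, tfvg}.
deg(ltqb) = 2; N(ltqb) = {ndtu, pcaz}.
N(sofe) = {kfyy, omlp}, |N(sofe)| = 2.
Regular of degree 2 on 19 vertices: connected 2-regular on 19 ⇒ C_{19}.
A has 10 distinct eigenvalues ≈ [2.0, 1.89163, 1.57828, 1.0939, 0.49097, -0.16516, -0.80339, -1.35456, -1.75895, -1.97272].
ϑ = −N·λ_min/(λ_max−λ_min) = −19·(-2*cos(pi/19))/(2−(-2*cos(pi/19))) = 19*cos(pi/19)/(cos(pi/19) + 1).
≈ 9.434771 (to 6 d.p.).
Lovász sandwich 9 ≤ 19*cos(pi/19)/(cos(pi/19) + 1) ≤ 10: both strict.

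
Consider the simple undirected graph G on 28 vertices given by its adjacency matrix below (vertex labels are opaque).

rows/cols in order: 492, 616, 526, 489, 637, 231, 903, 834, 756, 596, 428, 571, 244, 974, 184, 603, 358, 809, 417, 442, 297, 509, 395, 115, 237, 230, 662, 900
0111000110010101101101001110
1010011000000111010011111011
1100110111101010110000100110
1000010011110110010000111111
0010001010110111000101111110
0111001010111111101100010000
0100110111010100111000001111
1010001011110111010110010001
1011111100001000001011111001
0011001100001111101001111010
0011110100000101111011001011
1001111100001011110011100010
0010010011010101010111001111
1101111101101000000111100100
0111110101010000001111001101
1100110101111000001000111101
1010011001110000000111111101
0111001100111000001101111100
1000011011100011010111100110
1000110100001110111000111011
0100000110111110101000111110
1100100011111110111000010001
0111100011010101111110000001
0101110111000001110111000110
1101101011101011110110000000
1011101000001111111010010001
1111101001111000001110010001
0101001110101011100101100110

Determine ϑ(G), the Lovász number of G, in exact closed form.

7

N(903) = {616, 637, 231, 834, 756, 596, 571, 974, 358, 809, 417, 237, 230, 662, 900}, |N(903)| = 15.
N(526) = {492, 616, 637, 231, 834, 756, 596, 428, 244, 184, 358, 809, 395, 230, 662}, |N(526)| = 15.
deg(509) = 15; N(509) = {492, 616, 637, 756, 596, 428, 571, 244, 974, 184, 358, 809, 417, 115, 900}.
deg(603) = 15; N(603) = {492, 616, 637, 231, 834, 596, 428, 571, 244, 417, 395, 115, 237, 230, 900}.
28-vertex 15-regular graph: Kneser K(8,2) on C(8,2)=28 vertices.
The 3 distinct eigenvalues: [15.0, 1.0, -5.0].
With N=28: ϑ(G) = 28·(-1*(-5))/(15−(-5)) = 7.
= 7.000000… (decimal).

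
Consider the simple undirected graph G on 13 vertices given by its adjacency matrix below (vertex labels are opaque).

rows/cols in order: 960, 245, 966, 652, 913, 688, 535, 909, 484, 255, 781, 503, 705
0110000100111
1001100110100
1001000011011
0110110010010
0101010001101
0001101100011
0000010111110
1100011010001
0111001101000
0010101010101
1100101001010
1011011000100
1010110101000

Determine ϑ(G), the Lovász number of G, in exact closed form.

deg(652) = 6; N(652) = {245, 966, 913, 688, 484, 503}.
Vertex 913 has 6 neighbors: 245, 652, 688, 255, 781, 705.
deg(705) = 6; N(705) = {960, 966, 913, 688, 909, 255}.
Vertex 503 has 6 neighbors: 960, 966, 652, 688, 535, 781.
Every vertex has degree 6 (N=13); SR(13,6,2,3) — a Paley graph.
A has 3 distinct eigenvalues ≈ [6.0, 1.303, -2.303].
−13·(-sqrt(13)/2 - 1/2) / ((6)−(-sqrt(13)/2 - 1/2)) = sqrt(13) = ϑ(G).
= 3.6056… (decimal).

sqrt(13)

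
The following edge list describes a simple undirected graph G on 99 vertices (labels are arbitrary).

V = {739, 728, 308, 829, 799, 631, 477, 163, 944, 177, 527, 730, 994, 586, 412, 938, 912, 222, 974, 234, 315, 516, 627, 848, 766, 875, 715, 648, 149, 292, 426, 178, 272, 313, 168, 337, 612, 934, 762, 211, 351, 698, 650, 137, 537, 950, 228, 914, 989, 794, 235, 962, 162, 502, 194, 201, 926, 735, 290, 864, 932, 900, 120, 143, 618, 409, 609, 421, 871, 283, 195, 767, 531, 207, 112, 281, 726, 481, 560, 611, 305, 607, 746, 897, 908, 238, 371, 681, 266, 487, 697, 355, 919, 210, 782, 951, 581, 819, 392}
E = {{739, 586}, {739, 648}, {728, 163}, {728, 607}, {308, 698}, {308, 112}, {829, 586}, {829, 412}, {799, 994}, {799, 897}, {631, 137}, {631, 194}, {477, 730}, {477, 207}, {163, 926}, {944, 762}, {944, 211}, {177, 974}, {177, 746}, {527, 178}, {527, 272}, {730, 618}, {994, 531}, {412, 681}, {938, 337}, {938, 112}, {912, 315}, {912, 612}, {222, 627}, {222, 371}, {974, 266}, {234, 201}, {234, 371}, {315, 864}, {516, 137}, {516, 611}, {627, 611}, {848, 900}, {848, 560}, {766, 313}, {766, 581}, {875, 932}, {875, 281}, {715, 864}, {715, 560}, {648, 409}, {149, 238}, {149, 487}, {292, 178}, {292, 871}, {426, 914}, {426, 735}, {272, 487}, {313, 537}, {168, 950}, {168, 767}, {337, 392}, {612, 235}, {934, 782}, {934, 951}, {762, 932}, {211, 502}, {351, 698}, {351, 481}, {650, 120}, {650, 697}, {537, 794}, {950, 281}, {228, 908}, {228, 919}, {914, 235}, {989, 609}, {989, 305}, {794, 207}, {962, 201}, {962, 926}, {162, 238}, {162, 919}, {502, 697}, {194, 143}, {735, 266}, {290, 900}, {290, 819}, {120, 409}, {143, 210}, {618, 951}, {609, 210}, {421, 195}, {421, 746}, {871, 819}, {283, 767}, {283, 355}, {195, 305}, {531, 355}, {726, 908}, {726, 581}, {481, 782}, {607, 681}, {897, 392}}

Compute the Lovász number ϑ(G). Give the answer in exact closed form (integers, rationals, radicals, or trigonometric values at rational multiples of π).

99*cos(pi/99)/(cos(pi/99) + 1)

N(848) = {900, 560}, |N(848)| = 2.
Vertex 163 has 2 neighbors: 728, 926.
Vertex 351 has 2 neighbors: 698, 481.
N(412) = {829, 681}, |N(412)| = 2.
Regular of degree 2 on 99 vertices: connected 2-regular on 99 ⇒ C_{99}.
A has 50 distinct eigenvalues ≈ [2.0, 1.996, 1.9839, 1.9639, 1.9359, 1.9001, 1.8567, 1.8059, 1.7477, 1.6825, 1.6105, 1.5321, 1.4475, 1.357, 1.2611, 1.1601, 1.0545, 0.9445, 0.8308, 0.7138, 0.5938, 0.4715, 0.3473, 0.2217, 0.0952, -0.0317, -0.1585, -0.2846, -0.4096, -0.5329, -0.6541, -0.7727, -0.8881, -1.0, -1.1078, -1.2112, -1.3097, -1.4029, -1.4905, -1.5721, -1.6474, -1.716, -1.7777, -1.8322, -1.8794, -1.919, -1.9509, -1.9749, -1.9909, -1.999].
Lovász (edge-transitive): ϑ = −99·(-2*cos(pi/99))/((2)−(-2*cos(pi/99))) = 99*cos(pi/99)/(cos(pi/99) + 1).
Numerically 49.4875363.
Lovász sandwich 49 ≤ 99*cos(pi/99)/(cos(pi/99) + 1) ≤ 50: both strict.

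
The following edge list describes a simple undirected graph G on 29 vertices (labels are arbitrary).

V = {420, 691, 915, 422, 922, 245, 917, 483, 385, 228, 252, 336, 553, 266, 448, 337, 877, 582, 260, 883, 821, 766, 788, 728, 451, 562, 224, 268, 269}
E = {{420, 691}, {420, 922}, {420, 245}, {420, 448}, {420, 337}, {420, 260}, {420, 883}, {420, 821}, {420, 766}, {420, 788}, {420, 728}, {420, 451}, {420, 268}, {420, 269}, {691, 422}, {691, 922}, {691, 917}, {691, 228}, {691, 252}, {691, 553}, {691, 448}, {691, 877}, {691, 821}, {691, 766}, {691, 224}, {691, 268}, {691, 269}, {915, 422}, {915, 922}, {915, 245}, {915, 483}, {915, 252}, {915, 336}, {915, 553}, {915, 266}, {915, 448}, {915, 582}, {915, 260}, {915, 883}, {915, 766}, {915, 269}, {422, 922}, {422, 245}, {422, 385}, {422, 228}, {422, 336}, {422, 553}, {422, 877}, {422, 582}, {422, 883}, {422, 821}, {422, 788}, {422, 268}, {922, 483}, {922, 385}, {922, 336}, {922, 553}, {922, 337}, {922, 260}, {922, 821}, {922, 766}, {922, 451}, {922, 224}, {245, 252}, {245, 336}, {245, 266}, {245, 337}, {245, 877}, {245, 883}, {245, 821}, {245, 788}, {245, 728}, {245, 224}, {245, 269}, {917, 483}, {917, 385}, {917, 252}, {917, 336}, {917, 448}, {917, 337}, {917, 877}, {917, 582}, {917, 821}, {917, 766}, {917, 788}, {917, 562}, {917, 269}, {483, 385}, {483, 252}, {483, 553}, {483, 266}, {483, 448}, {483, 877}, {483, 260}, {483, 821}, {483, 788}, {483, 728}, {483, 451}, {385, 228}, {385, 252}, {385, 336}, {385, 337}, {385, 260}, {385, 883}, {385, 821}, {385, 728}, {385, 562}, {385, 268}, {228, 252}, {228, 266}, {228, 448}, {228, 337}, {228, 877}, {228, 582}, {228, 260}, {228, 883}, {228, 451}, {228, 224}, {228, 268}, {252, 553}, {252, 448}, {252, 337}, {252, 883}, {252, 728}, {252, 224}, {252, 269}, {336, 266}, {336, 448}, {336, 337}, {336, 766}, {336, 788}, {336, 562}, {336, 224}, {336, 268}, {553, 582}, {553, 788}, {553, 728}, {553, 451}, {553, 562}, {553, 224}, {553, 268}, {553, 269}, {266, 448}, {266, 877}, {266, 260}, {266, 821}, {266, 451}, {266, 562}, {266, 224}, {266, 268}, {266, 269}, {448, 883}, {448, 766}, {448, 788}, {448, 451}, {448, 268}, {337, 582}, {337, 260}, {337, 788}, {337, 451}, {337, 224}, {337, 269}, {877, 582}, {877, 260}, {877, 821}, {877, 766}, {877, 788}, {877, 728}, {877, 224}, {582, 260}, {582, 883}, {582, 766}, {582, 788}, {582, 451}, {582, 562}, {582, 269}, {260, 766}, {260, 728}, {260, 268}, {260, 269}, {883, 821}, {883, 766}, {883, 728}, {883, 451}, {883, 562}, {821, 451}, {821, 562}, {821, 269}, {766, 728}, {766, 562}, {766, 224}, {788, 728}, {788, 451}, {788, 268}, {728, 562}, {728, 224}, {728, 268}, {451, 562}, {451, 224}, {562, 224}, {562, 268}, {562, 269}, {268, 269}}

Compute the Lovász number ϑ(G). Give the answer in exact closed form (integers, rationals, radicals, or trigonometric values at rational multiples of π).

Vertex 728 has 14 neighbors: 420, 245, 483, 385, 252, 553, 877, 260, 883, 766, 788, 562, 224, 268.
Vertex 269 has 14 neighbors: 420, 691, 915, 245, 917, 252, 553, 266, 337, 582, 260, 821, 562, 268.
deg(268) = 14; N(268) = {420, 691, 422, 385, 228, 336, 553, 266, 448, 260, 788, 728, 562, 269}.
deg(821) = 14; N(821) = {420, 691, 422, 922, 245, 917, 483, 385, 266, 877, 883, 451, 562, 269}.
Every vertex has degree 14 (N=29); strongly regular (29,14,6,7).
The 3 distinct eigenvalues: [14.0, 2.192582, -3.192582].
λ_max=14, λ_min=-sqrt(29)/2 - 1/2; ϑ = −29·λ_min/(λ_max−λ_min) = sqrt(29).
Numerically 5.3852.

sqrt(29)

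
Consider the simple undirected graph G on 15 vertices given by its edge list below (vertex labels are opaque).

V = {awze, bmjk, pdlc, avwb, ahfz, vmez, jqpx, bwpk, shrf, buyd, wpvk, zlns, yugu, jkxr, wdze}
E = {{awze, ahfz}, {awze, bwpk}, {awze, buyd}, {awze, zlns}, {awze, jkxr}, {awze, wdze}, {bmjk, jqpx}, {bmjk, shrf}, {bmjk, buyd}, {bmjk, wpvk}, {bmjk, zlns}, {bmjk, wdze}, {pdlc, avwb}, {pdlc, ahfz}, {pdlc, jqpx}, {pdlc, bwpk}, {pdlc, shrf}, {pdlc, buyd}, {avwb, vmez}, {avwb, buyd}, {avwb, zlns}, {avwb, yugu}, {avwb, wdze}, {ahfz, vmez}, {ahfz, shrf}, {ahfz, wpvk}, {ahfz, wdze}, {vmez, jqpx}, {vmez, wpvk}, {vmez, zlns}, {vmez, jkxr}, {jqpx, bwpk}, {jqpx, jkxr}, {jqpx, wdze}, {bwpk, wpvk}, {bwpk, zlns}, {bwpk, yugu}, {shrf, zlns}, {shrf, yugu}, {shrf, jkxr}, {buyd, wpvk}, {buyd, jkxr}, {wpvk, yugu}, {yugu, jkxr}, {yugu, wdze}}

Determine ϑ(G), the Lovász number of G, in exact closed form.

deg(vmez) = 6; N(vmez) = {avwb, ahfz, jqpx, wpvk, zlns, jkxr}.
N(jqpx) = {bmjk, pdlc, vmez, bwpk, jkxr, wdze}, |N(jqpx)| = 6.
deg(buyd) = 6; N(buyd) = {awze, bmjk, pdlc, avwb, wpvk, jkxr}.
N(yugu) = {avwb, bwpk, shrf, wpvk, jkxr, wdze}, |N(yugu)| = 6.
deg(v) = 6 for all v (|V|=15); this is K(6,2), the Kneser graph.
A has 3 distinct eigenvalues ≈ [6.0, 1.0, -3.0].
With N=15: ϑ(G) = 15·(-1*(-3))/(6−(-3)) = 5.
= 5.00000000… (decimal).

5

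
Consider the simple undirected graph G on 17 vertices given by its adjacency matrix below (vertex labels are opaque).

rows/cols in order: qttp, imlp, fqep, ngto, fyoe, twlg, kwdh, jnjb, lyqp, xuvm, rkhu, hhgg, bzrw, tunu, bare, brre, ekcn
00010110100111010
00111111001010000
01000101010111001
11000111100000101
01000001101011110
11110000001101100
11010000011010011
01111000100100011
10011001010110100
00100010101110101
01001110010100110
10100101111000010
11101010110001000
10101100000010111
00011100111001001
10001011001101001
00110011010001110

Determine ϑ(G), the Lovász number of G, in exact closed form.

Vertex fqep has 8 neighbors: imlp, twlg, jnjb, xuvm, hhgg, bzrw, tunu, ekcn.
deg(tunu) = 8; N(tunu) = {qttp, fqep, fyoe, twlg, bzrw, bare, brre, ekcn}.
N(ekcn) = {fqep, ngto, kwdh, jnjb, xuvm, tunu, bare, brre}, |N(ekcn)| = 8.
N(hhgg) = {qttp, fqep, twlg, jnjb, lyqp, xuvm, rkhu, brre}, |N(hhgg)| = 8.
17-vertex 8-regular graph: strongly regular (17,8,3,4).
A has 3 distinct eigenvalues ≈ [8.0, 1.56155, -2.56155].
ϑ = −N·λ_min/(λ_max−λ_min) = −17·(-sqrt(17)/2 - 1/2)/(8−(-sqrt(17)/2 - 1/2)) = sqrt(17).
= 4.12310563… (decimal).

sqrt(17)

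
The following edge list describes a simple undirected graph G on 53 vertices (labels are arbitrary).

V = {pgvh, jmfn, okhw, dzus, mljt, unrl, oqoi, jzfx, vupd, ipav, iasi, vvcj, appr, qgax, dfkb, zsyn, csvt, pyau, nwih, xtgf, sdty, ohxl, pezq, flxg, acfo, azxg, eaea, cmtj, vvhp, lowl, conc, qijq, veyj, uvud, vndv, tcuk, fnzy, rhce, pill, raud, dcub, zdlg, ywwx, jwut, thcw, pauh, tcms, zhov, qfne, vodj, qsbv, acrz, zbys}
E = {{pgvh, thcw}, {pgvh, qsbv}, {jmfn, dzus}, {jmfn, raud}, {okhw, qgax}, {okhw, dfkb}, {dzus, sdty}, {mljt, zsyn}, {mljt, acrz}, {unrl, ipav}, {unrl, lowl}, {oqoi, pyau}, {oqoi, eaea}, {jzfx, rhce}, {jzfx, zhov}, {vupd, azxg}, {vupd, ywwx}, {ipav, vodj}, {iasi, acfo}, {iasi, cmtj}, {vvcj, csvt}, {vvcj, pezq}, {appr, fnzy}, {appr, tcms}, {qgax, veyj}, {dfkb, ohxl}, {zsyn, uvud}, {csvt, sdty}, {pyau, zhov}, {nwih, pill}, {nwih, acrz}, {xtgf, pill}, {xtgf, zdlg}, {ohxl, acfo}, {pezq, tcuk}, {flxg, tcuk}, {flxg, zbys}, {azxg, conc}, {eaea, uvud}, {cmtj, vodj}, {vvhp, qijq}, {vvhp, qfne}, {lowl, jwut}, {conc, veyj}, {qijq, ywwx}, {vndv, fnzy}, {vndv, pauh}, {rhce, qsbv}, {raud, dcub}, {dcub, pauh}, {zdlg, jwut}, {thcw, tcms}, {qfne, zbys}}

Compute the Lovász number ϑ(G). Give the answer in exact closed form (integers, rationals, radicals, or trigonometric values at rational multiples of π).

Vertex dzus has 2 neighbors: jmfn, sdty.
deg(ohxl) = 2; N(ohxl) = {dfkb, acfo}.
Vertex zsyn has 2 neighbors: mljt, uvud.
N(zdlg) = {xtgf, jwut}, |N(zdlg)| = 2.
Regular of degree 2 on 53 vertices: this is C_{53}, the 53-cycle.
spec(A) ≈ [2.0, 1.986, 1.944, 1.8748, 1.7793, 1.6588, 1.515, 1.35, 1.166, 0.9656, 0.7517, 0.5272, 0.2953, 0.0593, -0.1776, -0.412, -0.6405, -0.8601, -1.0676, -1.2602, -1.435, -1.5897, -1.7221, -1.8303, -1.9128, -1.9685, -1.9965] (distinct, 4 d.p.).
λ_max=2, λ_min=-2*cos(pi/53); ϑ = −53·λ_min/(λ_max−λ_min) = 53*cos(pi/53)/(cos(pi/53) + 1).
ϑ(G) ≈ 26.47671.
α=26, χ(Ḡ)=27; ϑ=53*cos(pi/53)/(cos(pi/53) + 1) lies between (both strict).

53*cos(pi/53)/(cos(pi/53) + 1)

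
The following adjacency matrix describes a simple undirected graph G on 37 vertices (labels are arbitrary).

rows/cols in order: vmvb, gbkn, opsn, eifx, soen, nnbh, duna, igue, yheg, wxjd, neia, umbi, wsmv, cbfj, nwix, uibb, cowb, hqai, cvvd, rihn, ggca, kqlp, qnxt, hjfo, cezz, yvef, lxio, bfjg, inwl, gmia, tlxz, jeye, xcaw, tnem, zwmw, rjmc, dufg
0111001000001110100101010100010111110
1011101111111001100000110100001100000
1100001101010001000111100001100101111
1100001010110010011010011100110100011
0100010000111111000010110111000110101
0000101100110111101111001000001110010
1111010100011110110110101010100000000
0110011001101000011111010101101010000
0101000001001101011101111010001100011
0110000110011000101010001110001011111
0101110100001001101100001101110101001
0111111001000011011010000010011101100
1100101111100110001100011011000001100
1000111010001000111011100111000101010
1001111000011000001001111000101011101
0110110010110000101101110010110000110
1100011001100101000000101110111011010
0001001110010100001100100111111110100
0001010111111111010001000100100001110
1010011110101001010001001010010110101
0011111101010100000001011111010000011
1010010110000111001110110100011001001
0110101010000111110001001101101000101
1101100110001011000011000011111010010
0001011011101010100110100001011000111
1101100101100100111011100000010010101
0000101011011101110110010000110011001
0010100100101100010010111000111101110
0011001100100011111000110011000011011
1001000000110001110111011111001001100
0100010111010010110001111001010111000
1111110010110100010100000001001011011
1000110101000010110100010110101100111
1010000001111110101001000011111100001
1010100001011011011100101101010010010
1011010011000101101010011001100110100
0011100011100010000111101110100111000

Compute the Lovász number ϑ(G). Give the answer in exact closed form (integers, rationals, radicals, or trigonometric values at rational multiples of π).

N(hjfo) = {vmvb, gbkn, eifx, soen, igue, yheg, wsmv, nwix, uibb, ggca, kqlp, lxio, bfjg, inwl, gmia, tlxz, xcaw, rjmc}, |N(hjfo)| = 18.
N(neia) = {gbkn, eifx, soen, nnbh, igue, wsmv, uibb, cowb, cvvd, rihn, cezz, yvef, bfjg, inwl, gmia, jeye, tnem, dufg}, |N(neia)| = 18.
N(ggca) = {opsn, eifx, soen, nnbh, duna, igue, wxjd, umbi, cbfj, kqlp, hjfo, cezz, yvef, lxio, bfjg, gmia, rjmc, dufg}, |N(ggca)| = 18.
deg(zwmw) = 18; N(zwmw) = {vmvb, opsn, soen, wxjd, umbi, wsmv, nwix, uibb, hqai, cvvd, rihn, qnxt, cezz, yvef, bfjg, gmia, xcaw, rjmc}.
deg(v) = 18 for all v (|V|=37); Paley(37): SR with (k,λ,μ)=(18,8,9).
spec(A) ≈ [18.0, 2.541, -3.541] (distinct, 3 d.p.).
λ_max=18, λ_min=-sqrt(37)/2 - 1/2; ϑ = −37·λ_min/(λ_max−λ_min) = sqrt(37).
ϑ(G) ≈ 6.082763.

sqrt(37)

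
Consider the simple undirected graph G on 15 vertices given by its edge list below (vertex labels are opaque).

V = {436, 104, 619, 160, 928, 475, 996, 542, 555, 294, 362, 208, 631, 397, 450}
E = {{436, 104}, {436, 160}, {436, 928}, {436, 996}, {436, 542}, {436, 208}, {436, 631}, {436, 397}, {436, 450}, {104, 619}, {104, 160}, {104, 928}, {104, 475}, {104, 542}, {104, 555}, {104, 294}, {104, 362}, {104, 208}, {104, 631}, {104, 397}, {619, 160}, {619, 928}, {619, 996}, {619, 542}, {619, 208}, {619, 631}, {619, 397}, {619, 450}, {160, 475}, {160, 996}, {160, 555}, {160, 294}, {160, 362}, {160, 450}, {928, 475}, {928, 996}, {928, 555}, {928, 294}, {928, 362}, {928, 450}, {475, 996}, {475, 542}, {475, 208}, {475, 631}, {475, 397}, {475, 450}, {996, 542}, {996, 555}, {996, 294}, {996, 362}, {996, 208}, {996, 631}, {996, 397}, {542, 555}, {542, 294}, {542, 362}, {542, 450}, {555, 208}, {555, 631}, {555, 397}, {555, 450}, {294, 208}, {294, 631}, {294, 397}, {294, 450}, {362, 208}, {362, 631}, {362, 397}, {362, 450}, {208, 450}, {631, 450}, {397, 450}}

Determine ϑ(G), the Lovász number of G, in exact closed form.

deg(104) = 12; N(104) = {436, 619, 160, 928, 475, 542, 555, 294, 362, 208, 631, 397}.
deg(996) = 12; N(996) = {436, 619, 160, 928, 475, 542, 555, 294, 362, 208, 631, 397}.
Vertex 397 has 9 neighbors: 436, 104, 619, 475, 996, 555, 294, 362, 450.
Vertex 631 has 9 neighbors: 436, 104, 619, 475, 996, 555, 294, 362, 450.
K_{6,6,3} (perfect); ϑ(G) = α(G) = max{6,6,3} = 6.
ϑ(G) ≈ 6.00000.
6 ≤ 6 ≤ 6: collapsed.

6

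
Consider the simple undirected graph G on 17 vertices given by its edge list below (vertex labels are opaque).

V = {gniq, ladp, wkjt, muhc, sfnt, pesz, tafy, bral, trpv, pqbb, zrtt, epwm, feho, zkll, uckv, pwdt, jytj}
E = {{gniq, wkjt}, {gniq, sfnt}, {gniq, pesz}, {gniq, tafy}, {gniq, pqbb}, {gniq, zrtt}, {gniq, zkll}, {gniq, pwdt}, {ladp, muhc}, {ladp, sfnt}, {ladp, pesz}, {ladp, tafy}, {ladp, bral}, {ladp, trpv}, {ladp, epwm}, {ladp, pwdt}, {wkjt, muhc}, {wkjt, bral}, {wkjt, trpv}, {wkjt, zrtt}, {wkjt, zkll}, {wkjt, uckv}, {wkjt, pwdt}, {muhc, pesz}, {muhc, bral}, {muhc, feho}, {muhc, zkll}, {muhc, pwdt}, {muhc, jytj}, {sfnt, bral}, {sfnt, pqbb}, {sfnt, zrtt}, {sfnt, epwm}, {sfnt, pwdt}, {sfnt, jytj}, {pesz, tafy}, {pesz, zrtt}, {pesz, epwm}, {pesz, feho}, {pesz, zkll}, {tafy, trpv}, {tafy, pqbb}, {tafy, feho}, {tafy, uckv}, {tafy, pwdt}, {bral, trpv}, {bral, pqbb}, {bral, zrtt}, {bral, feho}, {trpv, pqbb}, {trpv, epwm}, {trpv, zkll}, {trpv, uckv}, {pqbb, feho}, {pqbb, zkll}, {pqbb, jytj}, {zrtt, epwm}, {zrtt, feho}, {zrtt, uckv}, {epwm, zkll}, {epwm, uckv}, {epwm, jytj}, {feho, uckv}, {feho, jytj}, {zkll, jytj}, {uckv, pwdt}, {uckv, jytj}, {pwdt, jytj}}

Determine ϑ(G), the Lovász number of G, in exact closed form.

sqrt(17)

Vertex zrtt has 8 neighbors: gniq, wkjt, sfnt, pesz, bral, epwm, feho, uckv.
deg(jytj) = 8; N(jytj) = {muhc, sfnt, pqbb, epwm, feho, zkll, uckv, pwdt}.
Vertex pesz has 8 neighbors: gniq, ladp, muhc, tafy, zrtt, epwm, feho, zkll.
deg(sfnt) = 8; N(sfnt) = {gniq, ladp, bral, pqbb, zrtt, epwm, pwdt, jytj}.
17-vertex 8-regular graph: strongly regular (17,8,3,4).
The 3 distinct eigenvalues: [8.0, 1.56155, -2.56155].
ϑ = −N·λ_min/(λ_max−λ_min) = −17·(-sqrt(17)/2 - 1/2)/(8−(-sqrt(17)/2 - 1/2)) = sqrt(17).
ϑ(G) ≈ 4.12310563.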